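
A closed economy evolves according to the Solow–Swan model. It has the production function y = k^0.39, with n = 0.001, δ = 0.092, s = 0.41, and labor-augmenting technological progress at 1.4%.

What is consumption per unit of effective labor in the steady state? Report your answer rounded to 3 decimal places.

At the steady state, Δk = 0, so s·k^α = (n + g + δ)·k.
Rearranging, k^(1−α) = s / (n + g + δ).
k^0.61 = 0.41 / (0.001 + 0.014 + 0.092) = 0.41 / 0.107 = 3.8318
k* = 3.8318^(1/0.61) ≈ 9.0448
y* = (k*)^α = 9.0448^0.39 ≈ 2.3605
c* = (1 − s)·y* = (1 − 0.41) × 2.3605 ≈ 1.3927

c* ≈ 1.393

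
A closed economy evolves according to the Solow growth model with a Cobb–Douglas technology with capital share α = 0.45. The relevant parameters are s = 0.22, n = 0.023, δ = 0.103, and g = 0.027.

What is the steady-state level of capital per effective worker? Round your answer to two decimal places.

k* = 1.94

Steady state requires s·f(k) = (n + g + δ)·k, i.e. s·k^α = (n + g + δ)·k.
Dividing both sides by k: k^(1−α) = s / (n + g + δ).
k^0.55 = 0.22 / (0.023 + 0.027 + 0.103) = 0.22 / 0.153 = 1.4379
k* = 1.4379^(1/0.55) ≈ 1.9354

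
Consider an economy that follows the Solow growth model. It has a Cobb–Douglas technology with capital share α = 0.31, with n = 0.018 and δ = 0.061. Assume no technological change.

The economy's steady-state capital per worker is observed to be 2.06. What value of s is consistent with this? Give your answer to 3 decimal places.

At the steady state, Δk = 0, so s·k^α = (n + δ)·k.
So s / (n + δ) = (k*)^(1−α) = 2.06^0.69 = 1.6465.
Therefore s = 1.6465 × (n + δ) = 1.6465 × 0.079 = 0.1301.

s ≈ 0.130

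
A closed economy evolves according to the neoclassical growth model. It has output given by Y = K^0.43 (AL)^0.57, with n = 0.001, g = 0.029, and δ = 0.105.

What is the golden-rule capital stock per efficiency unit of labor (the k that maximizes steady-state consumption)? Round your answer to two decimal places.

k_gold ≈ 7.63

The golden rule sets f'(k) = n + g + δ, i.e. α·k^(α−1) = n + g + δ.
So k^(1−α) = α / (n + g + δ) = 0.43 / 0.135 = 3.1852.
k_gold = 3.1852^(1/0.57) ≈ 7.6330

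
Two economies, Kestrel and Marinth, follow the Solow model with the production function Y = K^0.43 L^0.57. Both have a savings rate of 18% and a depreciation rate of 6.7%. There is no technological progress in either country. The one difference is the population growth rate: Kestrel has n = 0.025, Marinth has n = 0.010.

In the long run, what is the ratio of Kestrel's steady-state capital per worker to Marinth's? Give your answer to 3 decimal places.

ratio ≈ 0.732

Steady-state k* = [s/(n + δ)]^(1/(1−α)), so the ratio is [ (s_K/(n + δ)_K) / (s_M/(n + δ)_M) ]^1.7544.
s_K/(n + δ)_K = 0.18/0.092 = 1.9565; s_M/(n + δ)_M = 0.18/0.077 = 2.3377.
Ratio = (1.9565/2.3377)^1.7544 = 0.8369^1.7544 ≈ 0.7317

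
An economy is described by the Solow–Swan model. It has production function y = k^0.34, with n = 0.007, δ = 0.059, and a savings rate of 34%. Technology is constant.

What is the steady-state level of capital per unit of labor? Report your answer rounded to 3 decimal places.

k* = 11.986

In steady state, investment equals break-even investment: s·k^α = (n + δ)·k.
Rearranging, k^(1−α) = s / (n + δ).
k^0.66 = 0.34 / (0.007 + 0.059) = 0.34 / 0.066 = 5.1515
k* = 5.1515^(1/0.66) ≈ 11.9864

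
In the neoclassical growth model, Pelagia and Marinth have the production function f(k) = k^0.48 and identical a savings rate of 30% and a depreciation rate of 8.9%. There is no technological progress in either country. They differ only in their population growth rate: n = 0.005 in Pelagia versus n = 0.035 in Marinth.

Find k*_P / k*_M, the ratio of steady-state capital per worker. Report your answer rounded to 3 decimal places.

Steady-state k* = [s/(n + δ)]^(1/(1−α)), so the ratio is [ (s_P/(n + δ)_P) / (s_M/(n + δ)_M) ]^1.9231.
s_P/(n + δ)_P = 0.30/0.094 = 3.1915; s_M/(n + δ)_M = 0.30/0.124 = 2.4194.
Ratio = (3.1915/2.4194)^1.9231 = 1.3191^1.9231 ≈ 1.7034

ratio ≈ 1.703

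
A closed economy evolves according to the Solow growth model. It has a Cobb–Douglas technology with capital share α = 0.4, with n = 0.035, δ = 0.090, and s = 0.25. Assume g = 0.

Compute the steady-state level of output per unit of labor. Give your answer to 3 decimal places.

In steady state, investment equals break-even investment: s·k^α = (n + δ)·k.
Dividing both sides by k: k^(1−α) = s / (n + δ).
k^0.6 = 0.25 / (0.035 + 0.090) = 0.25 / 0.125 = 2.0000
k* = 2.0000^(1/0.6) ≈ 3.1748
y* = (k*)^α = 3.1748^0.4 ≈ 1.5874

y* ≈ 1.587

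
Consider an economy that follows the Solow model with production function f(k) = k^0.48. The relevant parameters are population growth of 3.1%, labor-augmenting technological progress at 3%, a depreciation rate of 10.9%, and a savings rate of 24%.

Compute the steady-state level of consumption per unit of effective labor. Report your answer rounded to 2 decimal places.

In steady state, investment equals break-even investment: s·k^α = (n + g + δ)·k.
Rearranging, k^(1−α) = s / (n + g + δ).
k^0.52 = 0.24 / (0.031 + 0.030 + 0.109) = 0.24 / 0.170 = 1.4118
k* = 1.4118^(1/0.52) ≈ 1.9410
y* = (k*)^α = 1.9410^0.48 ≈ 1.3748
c* = (1 − s)·y* = (1 − 0.24) × 1.3748 ≈ 1.0448

c* = 1.04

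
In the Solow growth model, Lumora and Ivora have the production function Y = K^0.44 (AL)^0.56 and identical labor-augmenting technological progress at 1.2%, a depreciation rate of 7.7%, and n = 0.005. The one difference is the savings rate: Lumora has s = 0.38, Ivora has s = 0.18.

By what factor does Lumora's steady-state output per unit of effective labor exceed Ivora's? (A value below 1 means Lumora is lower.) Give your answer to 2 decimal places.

ratio ≈ 1.80

Steady-state y* = [s/(n + g + δ)]^(α/(1−α)), so the ratio is [ (s_L/(n + g + δ)_L) / (s_I/(n + g + δ)_I) ]^0.7857.
s_L/(n + g + δ)_L = 0.38/0.094 = 4.0426; s_I/(n + g + δ)_I = 0.18/0.094 = 1.9149.
Ratio = (4.0426/1.9149)^0.7857 = 2.1111^0.7857 ≈ 1.7987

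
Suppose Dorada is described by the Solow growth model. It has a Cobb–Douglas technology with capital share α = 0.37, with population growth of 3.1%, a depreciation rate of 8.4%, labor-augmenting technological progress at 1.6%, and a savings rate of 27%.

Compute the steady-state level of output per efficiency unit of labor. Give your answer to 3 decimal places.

At the steady state, Δk = 0, so s·k^α = (n + g + δ)·k.
Rearranging, k^(1−α) = s / (n + g + δ).
k^0.63 = 0.27 / (0.031 + 0.016 + 0.084) = 0.27 / 0.131 = 2.0611
k* = 2.0611^(1/0.63) ≈ 3.1519
y* = (k*)^α = 3.1519^0.37 ≈ 1.5292

y* ≈ 1.529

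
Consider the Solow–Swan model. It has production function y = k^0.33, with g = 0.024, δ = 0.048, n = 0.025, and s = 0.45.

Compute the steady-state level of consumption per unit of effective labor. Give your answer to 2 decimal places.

c* = 1.17

At the steady state, Δk = 0, so s·k^α = (n + g + δ)·k.
Dividing both sides by k: k^(1−α) = s / (n + g + δ).
k^0.67 = 0.45 / (0.025 + 0.024 + 0.048) = 0.45 / 0.097 = 4.6392
k* = 4.6392^(1/0.67) ≈ 9.8785
y* = (k*)^α = 9.8785^0.33 ≈ 2.1294
c* = (1 − s)·y* = (1 − 0.45) × 2.1294 ≈ 1.1712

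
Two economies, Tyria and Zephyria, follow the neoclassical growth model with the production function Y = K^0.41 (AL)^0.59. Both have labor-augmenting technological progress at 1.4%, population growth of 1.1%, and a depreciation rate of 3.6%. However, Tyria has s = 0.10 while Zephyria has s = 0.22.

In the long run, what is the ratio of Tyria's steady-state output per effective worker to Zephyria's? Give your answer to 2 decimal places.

Steady-state y* = [s/(n + g + δ)]^(α/(1−α)), so the ratio is [ (s_T/(n + g + δ)_T) / (s_Z/(n + g + δ)_Z) ]^0.6949.
s_T/(n + g + δ)_T = 0.10/0.061 = 1.6393; s_Z/(n + g + δ)_Z = 0.22/0.061 = 3.6066.
Ratio = (1.6393/3.6066)^0.6949 = 0.4545^0.6949 ≈ 0.5781

y*_T / y*_Z ≈ 0.58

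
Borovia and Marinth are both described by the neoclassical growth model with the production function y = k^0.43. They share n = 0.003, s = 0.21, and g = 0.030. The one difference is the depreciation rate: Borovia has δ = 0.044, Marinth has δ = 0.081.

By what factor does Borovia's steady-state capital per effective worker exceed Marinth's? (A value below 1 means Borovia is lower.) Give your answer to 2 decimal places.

Steady-state k* = [s/(n + g + δ)]^(1/(1−α)), so the ratio is [ (s_B/(n + g + δ)_B) / (s_M/(n + g + δ)_M) ]^1.7544.
s_B/(n + g + δ)_B = 0.21/0.077 = 2.7273; s_M/(n + g + δ)_M = 0.21/0.114 = 1.8421.
Ratio = (2.7273/1.8421)^1.7544 = 1.4805^1.7544 ≈ 1.9905

ratio ≈ 1.99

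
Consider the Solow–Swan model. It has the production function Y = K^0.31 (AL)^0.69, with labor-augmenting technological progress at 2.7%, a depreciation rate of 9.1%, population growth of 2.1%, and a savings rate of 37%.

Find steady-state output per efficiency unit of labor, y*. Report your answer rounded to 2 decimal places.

At the steady state, Δk = 0, so s·k^α = (n + g + δ)·k.
Dividing both sides by k: k^(1−α) = s / (n + g + δ).
k^0.69 = 0.37 / (0.021 + 0.027 + 0.091) = 0.37 / 0.139 = 2.6619
k* = 2.6619^(1/0.69) ≈ 4.1326
y* = (k*)^α = 4.1326^0.31 ≈ 1.5525

y* ≈ 1.55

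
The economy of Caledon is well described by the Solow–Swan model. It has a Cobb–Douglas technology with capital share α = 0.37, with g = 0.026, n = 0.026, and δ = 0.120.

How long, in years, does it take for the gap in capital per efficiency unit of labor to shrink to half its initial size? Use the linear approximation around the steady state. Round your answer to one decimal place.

Near the steady state the convergence rate is λ = (1 − α)(n + g + δ).
λ = (1 − 0.37) × 0.172 = 0.63 × 0.172 = 0.10836
Half-life = ln 2 / λ = 0.6931 / 0.10836 ≈ 6.40 years

t_½ ≈ 6.4 years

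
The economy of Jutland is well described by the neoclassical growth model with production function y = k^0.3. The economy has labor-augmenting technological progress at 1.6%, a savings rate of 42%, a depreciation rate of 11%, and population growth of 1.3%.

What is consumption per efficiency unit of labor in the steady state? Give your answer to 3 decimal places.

c* = 0.932

Steady state requires s·f(k) = (n + g + δ)·k, i.e. s·k^α = (n + g + δ)·k.
Dividing both sides by k: k^(1−α) = s / (n + g + δ).
k^0.7 = 0.42 / (0.013 + 0.016 + 0.110) = 0.42 / 0.139 = 3.0216
k* = 3.0216^(1/0.7) ≈ 4.8535
y* = (k*)^α = 4.8535^0.3 ≈ 1.6063
c* = (1 − s)·y* = (1 − 0.42) × 1.6063 ≈ 0.9317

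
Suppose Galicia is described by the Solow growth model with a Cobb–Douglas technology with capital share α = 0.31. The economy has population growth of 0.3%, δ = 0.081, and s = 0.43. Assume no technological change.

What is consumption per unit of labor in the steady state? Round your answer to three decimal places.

c* ≈ 1.187

Steady state requires s·f(k) = (n + δ)·k, i.e. s·k^α = (n + δ)·k.
Rearranging, k^(1−α) = s / (n + δ).
k^0.69 = 0.43 / (0.003 + 0.081) = 0.43 / 0.084 = 5.1190
k* = 5.1190^(1/0.69) ≈ 10.6612
y* = (k*)^α = 10.6612^0.31 ≈ 2.0827
c* = (1 − s)·y* = (1 − 0.43) × 2.0827 ≈ 1.1871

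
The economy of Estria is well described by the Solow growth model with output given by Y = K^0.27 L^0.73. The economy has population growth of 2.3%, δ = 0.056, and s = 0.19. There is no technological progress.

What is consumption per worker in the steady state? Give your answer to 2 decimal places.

c* = 1.12

At the steady state, Δk = 0, so s·k^α = (n + δ)·k.
Rearranging, k^(1−α) = s / (n + δ).
k^0.73 = 0.19 / (0.023 + 0.056) = 0.19 / 0.079 = 2.4051
k* = 2.4051^(1/0.73) ≈ 3.3274
y* = (k*)^α = 3.3274^0.27 ≈ 1.3835
c* = (1 − s)·y* = (1 − 0.19) × 1.3835 ≈ 1.1206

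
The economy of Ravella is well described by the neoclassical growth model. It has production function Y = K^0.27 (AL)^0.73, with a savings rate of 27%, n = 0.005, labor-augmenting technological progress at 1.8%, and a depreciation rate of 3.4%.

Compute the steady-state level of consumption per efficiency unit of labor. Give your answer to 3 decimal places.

In steady state, investment equals break-even investment: s·k^α = (n + g + δ)·k.
Rearranging, k^(1−α) = s / (n + g + δ).
k^0.73 = 0.27 / (0.005 + 0.018 + 0.034) = 0.27 / 0.057 = 4.7368
k* = 4.7368^(1/0.73) ≈ 8.4202
y* = (k*)^α = 8.4202^0.27 ≈ 1.7776
c* = (1 − s)·y* = (1 − 0.27) × 1.7776 ≈ 1.2976

c* ≈ 1.298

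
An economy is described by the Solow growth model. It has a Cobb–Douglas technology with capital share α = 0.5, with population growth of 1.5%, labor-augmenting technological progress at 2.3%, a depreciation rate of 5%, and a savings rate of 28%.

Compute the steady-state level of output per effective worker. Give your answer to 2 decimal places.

In steady state, investment equals break-even investment: s·k^α = (n + g + δ)·k.
Rearranging, k^(1−α) = s / (n + g + δ).
k^0.5 = 0.28 / (0.015 + 0.023 + 0.050) = 0.28 / 0.088 = 3.1818
k* = 3.1818^(1/0.5) ≈ 10.1239
y* = (k*)^α = 10.1239^0.5 ≈ 3.1818

y* ≈ 3.18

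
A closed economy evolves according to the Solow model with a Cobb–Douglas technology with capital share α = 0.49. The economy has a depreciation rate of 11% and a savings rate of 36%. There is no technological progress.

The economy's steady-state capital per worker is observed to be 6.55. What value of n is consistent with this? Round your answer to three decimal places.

In steady state, investment equals break-even investment: s·k^α = (n + δ)·k.
So s / (n + δ) = (k*)^(1−α) = 6.55^0.51 = 2.6079.
Therefore n + δ = s / 2.6079 = 0.36 / 2.6079 = 0.1380, so n = 0.1380 − 0.110 = 0.0280.

n ≈ 0.028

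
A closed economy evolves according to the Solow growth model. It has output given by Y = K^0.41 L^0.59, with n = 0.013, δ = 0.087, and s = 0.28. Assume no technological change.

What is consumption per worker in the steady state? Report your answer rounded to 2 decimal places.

Steady state requires s·f(k) = (n + δ)·k, i.e. s·k^α = (n + δ)·k.
Rearranging, k^(1−α) = s / (n + δ).
k^0.59 = 0.28 / (0.013 + 0.087) = 0.28 / 0.100 = 2.8000
k* = 2.8000^(1/0.59) ≈ 5.7266
y* = (k*)^α = 5.7266^0.41 ≈ 2.0452
c* = (1 − s)·y* = (1 − 0.28) × 2.0452 ≈ 1.4725

c* = 1.47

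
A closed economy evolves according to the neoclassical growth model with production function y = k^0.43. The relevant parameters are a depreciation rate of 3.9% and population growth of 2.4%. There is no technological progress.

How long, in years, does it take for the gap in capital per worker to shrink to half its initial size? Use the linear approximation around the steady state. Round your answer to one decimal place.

Near the steady state the convergence rate is λ = (1 − α)(n + δ).
λ = (1 − 0.43) × 0.063 = 0.57 × 0.063 = 0.03591
Half-life = ln 2 / λ = 0.6931 / 0.03591 ≈ 19.30 years

half-life ≈ 19.3 years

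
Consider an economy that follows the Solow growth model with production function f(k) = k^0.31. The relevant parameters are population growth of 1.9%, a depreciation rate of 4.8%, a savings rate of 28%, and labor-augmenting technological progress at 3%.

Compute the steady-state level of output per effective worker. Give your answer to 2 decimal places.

y* ≈ 1.61

Steady state requires s·f(k) = (n + g + δ)·k, i.e. s·k^α = (n + g + δ)·k.
Rearranging, k^(1−α) = s / (n + g + δ).
k^0.69 = 0.28 / (0.019 + 0.030 + 0.048) = 0.28 / 0.097 = 2.8866
k* = 2.8866^(1/0.69) ≈ 4.6476
y* = (k*)^α = 4.6476^0.31 ≈ 1.6101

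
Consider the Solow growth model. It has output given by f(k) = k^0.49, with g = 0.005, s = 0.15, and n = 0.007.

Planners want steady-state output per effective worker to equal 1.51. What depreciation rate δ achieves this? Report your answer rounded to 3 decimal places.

δ ≈ 0.086

In steady state, investment equals break-even investment: s·k^α = (n + g + δ)·k.
Since y* = [s/(n + g + δ)]^(α/(1−α)), we have s/(n + g + δ) = (y*)^((1−α)/α) = 1.51^1.0408 = 1.5356.
Therefore n + g + δ = s / 1.5356 = 0.15 / 1.5356 = 0.0977, so δ = 0.0977 − 0.012 = 0.0857.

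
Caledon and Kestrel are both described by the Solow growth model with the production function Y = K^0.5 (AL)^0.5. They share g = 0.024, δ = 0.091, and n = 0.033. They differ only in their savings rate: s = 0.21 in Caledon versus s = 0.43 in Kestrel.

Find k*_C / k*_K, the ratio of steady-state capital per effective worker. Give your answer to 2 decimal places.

Steady-state k* = [s/(n + g + δ)]^(1/(1−α)), so the ratio is [ (s_C/(n + g + δ)_C) / (s_K/(n + g + δ)_K) ]^2.
s_C/(n + g + δ)_C = 0.21/0.148 = 1.4189; s_K/(n + g + δ)_K = 0.43/0.148 = 2.9054.
Ratio = (1.4189/2.9054)^2 = 0.4884^2 ≈ 0.2385

ratio ≈ 0.24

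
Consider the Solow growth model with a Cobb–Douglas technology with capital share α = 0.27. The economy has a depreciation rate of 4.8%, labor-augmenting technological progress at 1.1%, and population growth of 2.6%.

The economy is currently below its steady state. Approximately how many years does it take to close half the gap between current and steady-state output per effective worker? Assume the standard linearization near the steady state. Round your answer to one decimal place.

Near the steady state the convergence rate is λ = (1 − α)(n + g + δ).
λ = (1 − 0.27) × 0.085 = 0.73 × 0.085 = 0.06205
Half-life = ln 2 / λ = 0.6931 / 0.06205 ≈ 11.17 years

t_½ ≈ 11.2 years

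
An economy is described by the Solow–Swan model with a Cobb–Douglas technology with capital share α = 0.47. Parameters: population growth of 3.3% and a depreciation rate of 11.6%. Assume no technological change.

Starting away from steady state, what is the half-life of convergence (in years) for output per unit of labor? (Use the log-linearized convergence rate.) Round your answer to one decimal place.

Near the steady state the convergence rate is λ = (1 − α)(n + δ).
λ = (1 − 0.47) × 0.149 = 0.53 × 0.149 = 0.07897
Half-life = ln 2 / λ = 0.6931 / 0.07897 ≈ 8.78 years

t_½ ≈ 8.8 years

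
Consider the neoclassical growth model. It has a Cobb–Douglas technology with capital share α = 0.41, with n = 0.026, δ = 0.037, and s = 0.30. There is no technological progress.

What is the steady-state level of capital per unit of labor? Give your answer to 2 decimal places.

At the steady state, Δk = 0, so s·k^α = (n + δ)·k.
Rearranging, k^(1−α) = s / (n + δ).
k^0.59 = 0.30 / (0.026 + 0.037) = 0.30 / 0.063 = 4.7619
k* = 4.7619^(1/0.59) ≈ 14.0858

k* ≈ 14.09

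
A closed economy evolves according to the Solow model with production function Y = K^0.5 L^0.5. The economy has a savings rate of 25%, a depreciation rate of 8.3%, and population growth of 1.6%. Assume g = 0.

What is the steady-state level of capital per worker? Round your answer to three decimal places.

Steady state requires s·f(k) = (n + δ)·k, i.e. s·k^α = (n + δ)·k.
Rearranging, k^(1−α) = s / (n + δ).
k^0.5 = 0.25 / (0.016 + 0.083) = 0.25 / 0.099 = 2.5253
k* = 2.5253^(1/0.5) ≈ 6.3771

k* = 6.377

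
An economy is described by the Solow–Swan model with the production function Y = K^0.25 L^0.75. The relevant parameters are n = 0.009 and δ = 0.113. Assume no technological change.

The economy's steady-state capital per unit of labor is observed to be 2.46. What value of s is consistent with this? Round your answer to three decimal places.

s ≈ 0.240

At the steady state, Δk = 0, so s·k^α = (n + δ)·k.
So s / (n + δ) = (k*)^(1−α) = 2.46^0.75 = 1.9643.
Therefore s = 1.9643 × (n + δ) = 1.9643 × 0.122 = 0.2396.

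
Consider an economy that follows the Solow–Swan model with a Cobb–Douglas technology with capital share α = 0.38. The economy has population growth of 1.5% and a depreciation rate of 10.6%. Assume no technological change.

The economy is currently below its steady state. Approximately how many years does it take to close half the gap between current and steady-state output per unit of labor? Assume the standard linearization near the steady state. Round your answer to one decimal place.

Near the steady state the convergence rate is λ = (1 − α)(n + δ).
λ = (1 − 0.38) × 0.121 = 0.62 × 0.121 = 0.07502
Half-life = ln 2 / λ = 0.6931 / 0.07502 ≈ 9.24 years

about 9.2 years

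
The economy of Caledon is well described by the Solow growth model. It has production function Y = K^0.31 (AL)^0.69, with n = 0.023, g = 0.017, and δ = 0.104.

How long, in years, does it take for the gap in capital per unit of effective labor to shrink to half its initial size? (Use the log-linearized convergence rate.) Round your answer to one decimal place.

Near the steady state the convergence rate is λ = (1 − α)(n + g + δ).
λ = (1 − 0.31) × 0.144 = 0.69 × 0.144 = 0.09936
Half-life = ln 2 / λ = 0.6931 / 0.09936 ≈ 6.98 years

t_½ ≈ 7.0 years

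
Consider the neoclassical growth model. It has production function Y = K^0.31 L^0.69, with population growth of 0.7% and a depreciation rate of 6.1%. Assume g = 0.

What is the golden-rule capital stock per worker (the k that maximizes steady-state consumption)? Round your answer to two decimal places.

k_gold ≈ 9.01

The golden rule sets f'(k) = n + δ, i.e. α·k^(α−1) = n + δ.
So k^(1−α) = α / (n + δ) = 0.31 / 0.068 = 4.5588.
k_gold = 4.5588^(1/0.69) ≈ 9.0127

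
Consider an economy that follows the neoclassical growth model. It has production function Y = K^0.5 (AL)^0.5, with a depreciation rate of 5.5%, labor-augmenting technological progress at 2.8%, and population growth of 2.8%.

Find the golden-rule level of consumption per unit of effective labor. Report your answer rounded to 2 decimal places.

c_gold ≈ 2.25

At the golden rule, f'(k) = n + g + δ, so α·k^(α−1) = n + g + δ and k_gold = (α/(n + g + δ))^(1/(1−α)).
k_gold = (0.5/0.111)^(1/0.5) = 4.5045^2 ≈ 20.2905
c_gold = f(k_gold) − (n + g + δ)·k_gold = 4.5045 − 0.111×20.2905 ≈ 2.2523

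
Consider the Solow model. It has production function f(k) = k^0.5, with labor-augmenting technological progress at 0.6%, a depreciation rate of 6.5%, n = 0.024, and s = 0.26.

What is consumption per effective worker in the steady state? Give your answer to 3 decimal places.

c* = 2.025

In steady state, investment equals break-even investment: s·k^α = (n + g + δ)·k.
Rearranging, k^(1−α) = s / (n + g + δ).
k^0.5 = 0.26 / (0.024 + 0.006 + 0.065) = 0.26 / 0.095 = 2.7368
k* = 2.7368^(1/0.5) ≈ 7.4901
y* = (k*)^α = 7.4901^0.5 ≈ 2.7368
c* = (1 − s)·y* = (1 − 0.26) × 2.7368 ≈ 2.0252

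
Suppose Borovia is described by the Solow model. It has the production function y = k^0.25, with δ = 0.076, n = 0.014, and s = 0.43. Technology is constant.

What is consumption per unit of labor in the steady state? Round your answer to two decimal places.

Steady state requires s·f(k) = (n + δ)·k, i.e. s·k^α = (n + δ)·k.
Rearranging, k^(1−α) = s / (n + δ).
k^0.75 = 0.43 / (0.014 + 0.076) = 0.43 / 0.090 = 4.7778
k* = 4.7778^(1/0.75) ≈ 8.0471
y* = (k*)^α = 8.0471^0.25 ≈ 1.6843
c* = (1 − s)·y* = (1 − 0.43) × 1.6843 ≈ 0.9601

c* = 0.96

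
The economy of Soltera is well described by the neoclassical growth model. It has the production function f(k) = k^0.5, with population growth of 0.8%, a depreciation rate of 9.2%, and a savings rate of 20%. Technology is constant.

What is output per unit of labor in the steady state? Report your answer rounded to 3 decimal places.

y* ≈ 2.000

At the steady state, Δk = 0, so s·k^α = (n + δ)·k.
Rearranging, k^(1−α) = s / (n + δ).
k^0.5 = 0.20 / (0.008 + 0.092) = 0.20 / 0.100 = 2.0000
k* = 2.0000^(1/0.5) ≈ 4.0000
y* = (k*)^α = 4.0000^0.5 ≈ 2.0000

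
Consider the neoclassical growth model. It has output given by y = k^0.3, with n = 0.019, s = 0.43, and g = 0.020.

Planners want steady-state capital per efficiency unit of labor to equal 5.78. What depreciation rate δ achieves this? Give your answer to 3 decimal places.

δ ≈ 0.087

Steady state requires s·f(k) = (n + g + δ)·k, i.e. s·k^α = (n + g + δ)·k.
So s / (n + g + δ) = (k*)^(1−α) = 5.78^0.7 = 3.4147.
Therefore n + g + δ = s / 3.4147 = 0.43 / 3.4147 = 0.1259, so δ = 0.1259 − 0.039 = 0.0869.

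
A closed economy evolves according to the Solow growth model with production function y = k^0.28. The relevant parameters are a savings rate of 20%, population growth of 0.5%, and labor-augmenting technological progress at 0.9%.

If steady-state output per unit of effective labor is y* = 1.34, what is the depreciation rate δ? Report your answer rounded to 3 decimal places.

At the steady state, Δk = 0, so s·k^α = (n + g + δ)·k.
Since y* = [s/(n + g + δ)]^(α/(1−α)), we have s/(n + g + δ) = (y*)^((1−α)/α) = 1.34^2.5714 = 2.1224.
Therefore n + g + δ = s / 2.1224 = 0.20 / 2.1224 = 0.0942, so δ = 0.0942 − 0.014 = 0.0802.

δ ≈ 0.080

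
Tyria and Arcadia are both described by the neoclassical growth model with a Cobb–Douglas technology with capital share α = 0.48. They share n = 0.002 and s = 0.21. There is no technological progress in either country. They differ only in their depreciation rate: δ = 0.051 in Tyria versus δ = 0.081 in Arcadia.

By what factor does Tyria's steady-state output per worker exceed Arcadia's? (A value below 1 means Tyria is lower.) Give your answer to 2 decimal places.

y*_T / y*_A ≈ 1.51

Steady-state y* = [s/(n + δ)]^(α/(1−α)), so the ratio is [ (s_T/(n + δ)_T) / (s_A/(n + δ)_A) ]^0.9231.
s_T/(n + δ)_T = 0.21/0.053 = 3.9623; s_A/(n + δ)_A = 0.21/0.083 = 2.5301.
Ratio = (3.9623/2.5301)^0.9231 = 1.5661^0.9231 ≈ 1.5130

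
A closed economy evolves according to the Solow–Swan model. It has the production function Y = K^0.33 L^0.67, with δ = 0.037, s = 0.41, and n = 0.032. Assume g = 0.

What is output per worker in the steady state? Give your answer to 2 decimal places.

y* ≈ 2.41

At the steady state, Δk = 0, so s·k^α = (n + δ)·k.
Dividing both sides by k: k^(1−α) = s / (n + δ).
k^0.67 = 0.41 / (0.032 + 0.037) = 0.41 / 0.069 = 5.9420
k* = 5.9420^(1/0.67) ≈ 14.2930
y* = (k*)^α = 14.2930^0.33 ≈ 2.4054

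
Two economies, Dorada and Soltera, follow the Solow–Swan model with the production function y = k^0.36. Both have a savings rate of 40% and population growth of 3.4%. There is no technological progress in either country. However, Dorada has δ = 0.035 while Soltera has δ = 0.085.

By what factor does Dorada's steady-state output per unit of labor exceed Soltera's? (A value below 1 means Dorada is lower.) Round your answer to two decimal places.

Steady-state y* = [s/(n + δ)]^(α/(1−α)), so the ratio is [ (s_D/(n + δ)_D) / (s_S/(n + δ)_S) ]^0.5625.
s_D/(n + δ)_D = 0.40/0.069 = 5.7971; s_S/(n + δ)_S = 0.40/0.119 = 3.3613.
Ratio = (5.7971/3.3613)^0.5625 = 1.7247^0.5625 ≈ 1.3588

y*_D / y*_S ≈ 1.36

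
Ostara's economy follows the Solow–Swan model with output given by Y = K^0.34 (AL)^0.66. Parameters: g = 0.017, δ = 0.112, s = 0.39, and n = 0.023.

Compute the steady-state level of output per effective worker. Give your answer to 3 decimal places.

y* = 1.625

At the steady state, Δk = 0, so s·k^α = (n + g + δ)·k.
Rearranging, k^(1−α) = s / (n + g + δ).
k^0.66 = 0.39 / (0.023 + 0.017 + 0.112) = 0.39 / 0.152 = 2.5658
k* = 2.5658^(1/0.66) ≈ 4.1690
y* = (k*)^α = 4.1690^0.34 ≈ 1.6248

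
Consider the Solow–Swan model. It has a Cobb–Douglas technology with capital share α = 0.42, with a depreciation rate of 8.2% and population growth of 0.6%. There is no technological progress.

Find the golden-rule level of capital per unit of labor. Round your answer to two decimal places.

k_gold ≈ 14.80

The golden rule sets f'(k) = n + δ, i.e. α·k^(α−1) = n + δ.
So k^(1−α) = α / (n + δ) = 0.42 / 0.088 = 4.7727.
k_gold = 4.7727^(1/0.58) ≈ 14.8007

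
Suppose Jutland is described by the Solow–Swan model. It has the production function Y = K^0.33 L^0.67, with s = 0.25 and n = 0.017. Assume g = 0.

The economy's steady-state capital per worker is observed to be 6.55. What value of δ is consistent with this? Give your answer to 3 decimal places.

δ ≈ 0.054

In steady state, investment equals break-even investment: s·k^α = (n + δ)·k.
So s / (n + δ) = (k*)^(1−α) = 6.55^0.67 = 3.5227.
Therefore n + δ = s / 3.5227 = 0.25 / 3.5227 = 0.0710, so δ = 0.0710 − 0.017 = 0.0540.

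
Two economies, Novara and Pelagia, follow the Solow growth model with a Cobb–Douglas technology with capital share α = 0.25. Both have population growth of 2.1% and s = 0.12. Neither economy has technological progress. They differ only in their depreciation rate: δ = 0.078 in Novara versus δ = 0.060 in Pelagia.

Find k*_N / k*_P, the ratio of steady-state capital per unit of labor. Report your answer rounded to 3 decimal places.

ratio ≈ 0.765

Steady-state k* = [s/(n + δ)]^(1/(1−α)), so the ratio is [ (s_N/(n + δ)_N) / (s_P/(n + δ)_P) ]^1.3333.
s_N/(n + δ)_N = 0.12/0.099 = 1.2121; s_P/(n + δ)_P = 0.12/0.081 = 1.4815.
Ratio = (1.2121/1.4815)^1.3333 = 0.8182^1.3333 ≈ 0.7653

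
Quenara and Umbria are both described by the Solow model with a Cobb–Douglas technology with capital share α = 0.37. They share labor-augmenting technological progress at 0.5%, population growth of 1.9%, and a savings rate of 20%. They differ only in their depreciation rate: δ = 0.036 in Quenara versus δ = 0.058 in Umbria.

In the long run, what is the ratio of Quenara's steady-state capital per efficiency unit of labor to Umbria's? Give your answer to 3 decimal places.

Steady-state k* = [s/(n + g + δ)]^(1/(1−α)), so the ratio is [ (s_Q/(n + g + δ)_Q) / (s_U/(n + g + δ)_U) ]^1.5873.
s_Q/(n + g + δ)_Q = 0.20/0.060 = 3.3333; s_U/(n + g + δ)_U = 0.20/0.082 = 2.4390.
Ratio = (3.3333/2.4390)^1.5873 = 1.3667^1.5873 ≈ 1.6419

k*_Q / k*_U ≈ 1.642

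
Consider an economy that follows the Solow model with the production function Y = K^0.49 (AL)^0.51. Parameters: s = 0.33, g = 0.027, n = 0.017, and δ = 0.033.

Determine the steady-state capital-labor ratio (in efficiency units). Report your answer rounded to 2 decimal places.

Steady state requires s·f(k) = (n + g + δ)·k, i.e. s·k^α = (n + g + δ)·k.
Dividing both sides by k: k^(1−α) = s / (n + g + δ).
k^0.51 = 0.33 / (0.017 + 0.027 + 0.033) = 0.33 / 0.077 = 4.2857
k* = 4.2857^(1/0.51) ≈ 17.3484

k* ≈ 17.35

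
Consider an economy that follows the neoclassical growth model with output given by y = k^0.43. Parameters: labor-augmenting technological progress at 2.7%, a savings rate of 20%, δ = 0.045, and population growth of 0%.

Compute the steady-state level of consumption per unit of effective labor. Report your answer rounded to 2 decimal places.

Steady state requires s·f(k) = (n + g + δ)·k, i.e. s·k^α = (n + g + δ)·k.
Dividing both sides by k: k^(1−α) = s / (n + g + δ).
k^0.57 = 0.20 / (0.000 + 0.027 + 0.045) = 0.20 / 0.072 = 2.7778
k* = 2.7778^(1/0.57) ≈ 6.0038
y* = (k*)^α = 6.0038^0.43 ≈ 2.1613
c* = (1 − s)·y* = (1 − 0.20) × 2.1613 ≈ 1.7290

c* ≈ 1.73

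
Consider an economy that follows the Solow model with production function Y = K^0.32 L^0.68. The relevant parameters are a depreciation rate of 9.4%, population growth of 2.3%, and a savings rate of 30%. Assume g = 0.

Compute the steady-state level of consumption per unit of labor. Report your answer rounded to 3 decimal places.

c* ≈ 1.090

In steady state, investment equals break-even investment: s·k^α = (n + δ)·k.
Rearranging, k^(1−α) = s / (n + δ).
k^0.68 = 0.30 / (0.023 + 0.094) = 0.30 / 0.117 = 2.5641
k* = 2.5641^(1/0.68) ≈ 3.9937
y* = (k*)^α = 3.9937^0.32 ≈ 1.5575
c* = (1 − s)·y* = (1 − 0.30) × 1.5575 ≈ 1.0903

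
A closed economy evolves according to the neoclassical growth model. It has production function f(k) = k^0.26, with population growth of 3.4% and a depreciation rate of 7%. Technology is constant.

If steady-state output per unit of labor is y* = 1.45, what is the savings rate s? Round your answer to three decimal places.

s ≈ 0.299

At the steady state, Δk = 0, so s·k^α = (n + δ)·k.
Since y* = [s/(n + δ)]^(α/(1−α)), we have s/(n + δ) = (y*)^((1−α)/α) = 1.45^2.8462 = 2.8793.
Therefore s = 2.8793 × (n + δ) = 2.8793 × 0.104 = 0.2994.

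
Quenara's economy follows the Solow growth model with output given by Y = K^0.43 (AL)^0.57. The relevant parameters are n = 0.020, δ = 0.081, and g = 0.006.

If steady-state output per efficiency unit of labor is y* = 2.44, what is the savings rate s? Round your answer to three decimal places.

s ≈ 0.349

Steady state requires s·f(k) = (n + g + δ)·k, i.e. s·k^α = (n + g + δ)·k.
Since y* = [s/(n + g + δ)]^(α/(1−α)), we have s/(n + g + δ) = (y*)^((1−α)/α) = 2.44^1.3256 = 3.2623.
Therefore s = 3.2623 × (n + g + δ) = 3.2623 × 0.107 = 0.3491.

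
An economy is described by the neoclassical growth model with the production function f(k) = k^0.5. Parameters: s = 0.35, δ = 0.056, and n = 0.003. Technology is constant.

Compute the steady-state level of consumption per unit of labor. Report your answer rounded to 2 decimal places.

c* ≈ 3.86

Steady state requires s·f(k) = (n + δ)·k, i.e. s·k^α = (n + δ)·k.
Rearranging, k^(1−α) = s / (n + δ).
k^0.5 = 0.35 / (0.003 + 0.056) = 0.35 / 0.059 = 5.9322
k* = 5.9322^(1/0.5) ≈ 35.1910
y* = (k*)^α = 35.1910^0.5 ≈ 5.9322
c* = (1 − s)·y* = (1 − 0.35) × 5.9322 ≈ 3.8559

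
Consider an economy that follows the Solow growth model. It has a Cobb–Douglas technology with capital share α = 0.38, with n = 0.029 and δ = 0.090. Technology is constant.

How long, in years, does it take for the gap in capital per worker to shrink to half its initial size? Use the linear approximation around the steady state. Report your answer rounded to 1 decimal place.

Near the steady state the convergence rate is λ = (1 − α)(n + δ).
λ = (1 − 0.38) × 0.119 = 0.62 × 0.119 = 0.07378
Half-life = ln 2 / λ = 0.6931 / 0.07378 ≈ 9.39 years

half-life ≈ 9.4 years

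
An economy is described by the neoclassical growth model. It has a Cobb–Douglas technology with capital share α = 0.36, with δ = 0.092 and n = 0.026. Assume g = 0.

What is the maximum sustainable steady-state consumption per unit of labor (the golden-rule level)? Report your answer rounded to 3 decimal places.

At the golden rule, f'(k) = n + δ, so α·k^(α−1) = n + δ and k_gold = (α/(n + δ))^(1/(1−α)).
k_gold = (0.36/0.118)^(1/0.64) = 3.0508^1.5625 ≈ 5.7134
c_gold = f(k_gold) − (n + δ)·k_gold = 1.8728 − 0.118×5.7134 ≈ 1.1986

c_gold ≈ 1.199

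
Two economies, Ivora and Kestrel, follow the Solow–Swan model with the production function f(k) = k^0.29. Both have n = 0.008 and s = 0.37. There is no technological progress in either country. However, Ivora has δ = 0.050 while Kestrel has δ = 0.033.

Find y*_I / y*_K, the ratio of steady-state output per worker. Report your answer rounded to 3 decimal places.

Steady-state y* = [s/(n + δ)]^(α/(1−α)), so the ratio is [ (s_I/(n + δ)_I) / (s_K/(n + δ)_K) ]^0.4085.
s_I/(n + δ)_I = 0.37/0.058 = 6.3793; s_K/(n + δ)_K = 0.37/0.041 = 9.0244.
Ratio = (6.3793/9.0244)^0.4085 = 0.7069^0.4085 ≈ 0.8679

y*_I / y*_K ≈ 0.868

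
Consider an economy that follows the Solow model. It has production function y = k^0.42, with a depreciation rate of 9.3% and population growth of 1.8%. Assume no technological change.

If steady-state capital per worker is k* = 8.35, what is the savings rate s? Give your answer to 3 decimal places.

s ≈ 0.380

In steady state, investment equals break-even investment: s·k^α = (n + δ)·k.
So s / (n + δ) = (k*)^(1−α) = 8.35^0.58 = 3.4244.
Therefore s = 3.4244 × (n + δ) = 3.4244 × 0.111 = 0.3801.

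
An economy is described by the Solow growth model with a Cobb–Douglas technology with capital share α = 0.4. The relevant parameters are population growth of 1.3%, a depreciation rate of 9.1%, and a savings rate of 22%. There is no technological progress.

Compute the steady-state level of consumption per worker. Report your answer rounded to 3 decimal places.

c* ≈ 1.285

In steady state, investment equals break-even investment: s·k^α = (n + δ)·k.
Dividing both sides by k: k^(1−α) = s / (n + δ).
k^0.6 = 0.22 / (0.013 + 0.091) = 0.22 / 0.104 = 2.1154
k* = 2.1154^(1/0.6) ≈ 3.4859
y* = (k*)^α = 3.4859^0.4 ≈ 1.6479
c* = (1 − s)·y* = (1 − 0.22) × 1.6479 ≈ 1.2854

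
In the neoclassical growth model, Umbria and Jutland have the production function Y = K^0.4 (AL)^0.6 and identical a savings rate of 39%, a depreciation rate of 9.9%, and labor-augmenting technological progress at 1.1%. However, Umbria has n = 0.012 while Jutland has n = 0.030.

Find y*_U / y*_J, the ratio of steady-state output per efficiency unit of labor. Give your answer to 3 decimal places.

Steady-state y* = [s/(n + g + δ)]^(α/(1−α)), so the ratio is [ (s_U/(n + g + δ)_U) / (s_J/(n + g + δ)_J) ]^0.6667.
s_U/(n + g + δ)_U = 0.39/0.122 = 3.1967; s_J/(n + g + δ)_J = 0.39/0.140 = 2.7857.
Ratio = (3.1967/2.7857)^0.6667 = 1.1475^0.6667 ≈ 1.0961

ratio ≈ 1.096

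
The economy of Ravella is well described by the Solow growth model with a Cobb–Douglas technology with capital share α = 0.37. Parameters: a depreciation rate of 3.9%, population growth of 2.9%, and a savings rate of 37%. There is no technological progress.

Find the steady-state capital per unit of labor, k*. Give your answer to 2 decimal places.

Steady state requires s·f(k) = (n + δ)·k, i.e. s·k^α = (n + δ)·k.
Dividing both sides by k: k^(1−α) = s / (n + δ).
k^0.63 = 0.37 / (0.029 + 0.039) = 0.37 / 0.068 = 5.4412
k* = 5.4412^(1/0.63) ≈ 14.7153

k* = 14.72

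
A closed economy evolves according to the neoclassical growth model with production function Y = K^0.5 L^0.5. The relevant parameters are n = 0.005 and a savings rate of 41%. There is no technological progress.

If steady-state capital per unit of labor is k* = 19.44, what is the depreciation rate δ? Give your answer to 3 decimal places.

In steady state, investment equals break-even investment: s·k^α = (n + δ)·k.
So s / (n + δ) = (k*)^(1−α) = 19.44^0.5 = 4.4091.
Therefore n + δ = s / 4.4091 = 0.41 / 4.4091 = 0.0930, so δ = 0.0930 − 0.005 = 0.0880.

δ ≈ 0.088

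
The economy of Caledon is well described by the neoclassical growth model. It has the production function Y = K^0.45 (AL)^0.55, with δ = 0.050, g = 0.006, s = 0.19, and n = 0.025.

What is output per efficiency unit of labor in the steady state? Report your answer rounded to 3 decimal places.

y* ≈ 2.009

Steady state requires s·f(k) = (n + g + δ)·k, i.e. s·k^α = (n + g + δ)·k.
Dividing both sides by k: k^(1−α) = s / (n + g + δ).
k^0.55 = 0.19 / (0.025 + 0.006 + 0.050) = 0.19 / 0.081 = 2.3457
k* = 2.3457^(1/0.55) ≈ 4.7122
y* = (k*)^α = 4.7122^0.45 ≈ 2.0089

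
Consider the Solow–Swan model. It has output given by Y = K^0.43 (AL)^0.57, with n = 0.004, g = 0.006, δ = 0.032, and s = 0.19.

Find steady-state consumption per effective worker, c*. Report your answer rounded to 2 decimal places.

Steady state requires s·f(k) = (n + g + δ)·k, i.e. s·k^α = (n + g + δ)·k.
Dividing both sides by k: k^(1−α) = s / (n + g + δ).
k^0.57 = 0.19 / (0.004 + 0.006 + 0.032) = 0.19 / 0.042 = 4.5238
k* = 4.5238^(1/0.57) ≈ 14.1256
y* = (k*)^α = 14.1256^0.43 ≈ 3.1225
c* = (1 − s)·y* = (1 − 0.19) × 3.1225 ≈ 2.5292

c* = 2.53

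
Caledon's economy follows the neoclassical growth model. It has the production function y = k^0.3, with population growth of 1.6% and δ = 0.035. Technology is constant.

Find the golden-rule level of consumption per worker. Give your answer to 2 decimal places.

At the golden rule, f'(k) = n + δ, so α·k^(α−1) = n + δ and k_gold = (α/(n + δ))^(1/(1−α)).
k_gold = (0.3/0.051)^(1/0.7) = 5.8824^1.4286 ≈ 12.5715
c_gold = f(k_gold) − (n + δ)·k_gold = 2.1371 − 0.051×12.5715 ≈ 1.4960

c_gold ≈ 1.50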